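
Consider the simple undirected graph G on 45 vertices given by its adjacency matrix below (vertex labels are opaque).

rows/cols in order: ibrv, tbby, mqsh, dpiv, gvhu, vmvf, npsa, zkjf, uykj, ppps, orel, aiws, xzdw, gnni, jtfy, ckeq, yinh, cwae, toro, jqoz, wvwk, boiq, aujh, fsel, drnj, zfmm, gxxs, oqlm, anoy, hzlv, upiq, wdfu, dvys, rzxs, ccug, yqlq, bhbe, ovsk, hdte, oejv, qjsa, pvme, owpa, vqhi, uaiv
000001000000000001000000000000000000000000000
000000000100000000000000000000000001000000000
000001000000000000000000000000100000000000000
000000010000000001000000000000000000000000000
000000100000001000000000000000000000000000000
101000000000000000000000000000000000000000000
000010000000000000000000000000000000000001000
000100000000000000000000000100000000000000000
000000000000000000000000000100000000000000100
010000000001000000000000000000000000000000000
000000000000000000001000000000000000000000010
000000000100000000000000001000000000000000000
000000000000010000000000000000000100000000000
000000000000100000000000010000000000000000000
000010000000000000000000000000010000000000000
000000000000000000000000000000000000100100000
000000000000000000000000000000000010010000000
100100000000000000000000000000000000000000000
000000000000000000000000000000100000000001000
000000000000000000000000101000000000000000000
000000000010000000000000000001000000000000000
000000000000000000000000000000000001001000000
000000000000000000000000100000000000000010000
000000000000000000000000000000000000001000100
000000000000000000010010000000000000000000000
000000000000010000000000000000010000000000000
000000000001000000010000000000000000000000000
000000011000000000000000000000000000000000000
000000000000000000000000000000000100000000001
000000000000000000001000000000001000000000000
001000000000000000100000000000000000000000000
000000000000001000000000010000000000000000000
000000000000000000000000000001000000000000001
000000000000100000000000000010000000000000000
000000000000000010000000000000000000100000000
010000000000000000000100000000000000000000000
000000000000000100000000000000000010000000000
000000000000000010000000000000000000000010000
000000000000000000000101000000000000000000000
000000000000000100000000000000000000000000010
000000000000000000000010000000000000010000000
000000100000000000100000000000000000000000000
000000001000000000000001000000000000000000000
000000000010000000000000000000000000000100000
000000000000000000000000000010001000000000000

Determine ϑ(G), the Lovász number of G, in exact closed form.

Vertex rzxs has 2 neighbors: xzdw, anoy.
deg(fsel) = 2; N(fsel) = {hdte, owpa}.
N(toro) = {upiq, pvme}, |N(toro)| = 2.
deg(cwae) = 2; N(cwae) = {ibrv, dpiv}.
G on 45 vertices is 2-regular; this is C_{45}, the 45-cycle.
Distinct eigenvalues (to 3 d.p.): [2.0, 1.981, 1.923, 1.827, 1.696, 1.532, 1.338, 1.118, 0.877, 0.618, 0.347, 0.07, -0.209, -0.484, -0.749, -1.0, -1.231, -1.439, -1.618, -1.766, -1.879, -1.956, -1.995].
−45·(-2*cos(pi/45)) / ((2)−(-2*cos(pi/45))) = 45*cos(pi/45)/(cos(pi/45) + 1) = ϑ(G).
Numerically 22.47256.
Sandwich: α(G)=22 ≤ ϑ(G)=45*cos(pi/45)/(cos(pi/45) + 1) ≤ χ(Ḡ)=23 (both strict).

45*cos(pi/45)/(cos(pi/45) + 1)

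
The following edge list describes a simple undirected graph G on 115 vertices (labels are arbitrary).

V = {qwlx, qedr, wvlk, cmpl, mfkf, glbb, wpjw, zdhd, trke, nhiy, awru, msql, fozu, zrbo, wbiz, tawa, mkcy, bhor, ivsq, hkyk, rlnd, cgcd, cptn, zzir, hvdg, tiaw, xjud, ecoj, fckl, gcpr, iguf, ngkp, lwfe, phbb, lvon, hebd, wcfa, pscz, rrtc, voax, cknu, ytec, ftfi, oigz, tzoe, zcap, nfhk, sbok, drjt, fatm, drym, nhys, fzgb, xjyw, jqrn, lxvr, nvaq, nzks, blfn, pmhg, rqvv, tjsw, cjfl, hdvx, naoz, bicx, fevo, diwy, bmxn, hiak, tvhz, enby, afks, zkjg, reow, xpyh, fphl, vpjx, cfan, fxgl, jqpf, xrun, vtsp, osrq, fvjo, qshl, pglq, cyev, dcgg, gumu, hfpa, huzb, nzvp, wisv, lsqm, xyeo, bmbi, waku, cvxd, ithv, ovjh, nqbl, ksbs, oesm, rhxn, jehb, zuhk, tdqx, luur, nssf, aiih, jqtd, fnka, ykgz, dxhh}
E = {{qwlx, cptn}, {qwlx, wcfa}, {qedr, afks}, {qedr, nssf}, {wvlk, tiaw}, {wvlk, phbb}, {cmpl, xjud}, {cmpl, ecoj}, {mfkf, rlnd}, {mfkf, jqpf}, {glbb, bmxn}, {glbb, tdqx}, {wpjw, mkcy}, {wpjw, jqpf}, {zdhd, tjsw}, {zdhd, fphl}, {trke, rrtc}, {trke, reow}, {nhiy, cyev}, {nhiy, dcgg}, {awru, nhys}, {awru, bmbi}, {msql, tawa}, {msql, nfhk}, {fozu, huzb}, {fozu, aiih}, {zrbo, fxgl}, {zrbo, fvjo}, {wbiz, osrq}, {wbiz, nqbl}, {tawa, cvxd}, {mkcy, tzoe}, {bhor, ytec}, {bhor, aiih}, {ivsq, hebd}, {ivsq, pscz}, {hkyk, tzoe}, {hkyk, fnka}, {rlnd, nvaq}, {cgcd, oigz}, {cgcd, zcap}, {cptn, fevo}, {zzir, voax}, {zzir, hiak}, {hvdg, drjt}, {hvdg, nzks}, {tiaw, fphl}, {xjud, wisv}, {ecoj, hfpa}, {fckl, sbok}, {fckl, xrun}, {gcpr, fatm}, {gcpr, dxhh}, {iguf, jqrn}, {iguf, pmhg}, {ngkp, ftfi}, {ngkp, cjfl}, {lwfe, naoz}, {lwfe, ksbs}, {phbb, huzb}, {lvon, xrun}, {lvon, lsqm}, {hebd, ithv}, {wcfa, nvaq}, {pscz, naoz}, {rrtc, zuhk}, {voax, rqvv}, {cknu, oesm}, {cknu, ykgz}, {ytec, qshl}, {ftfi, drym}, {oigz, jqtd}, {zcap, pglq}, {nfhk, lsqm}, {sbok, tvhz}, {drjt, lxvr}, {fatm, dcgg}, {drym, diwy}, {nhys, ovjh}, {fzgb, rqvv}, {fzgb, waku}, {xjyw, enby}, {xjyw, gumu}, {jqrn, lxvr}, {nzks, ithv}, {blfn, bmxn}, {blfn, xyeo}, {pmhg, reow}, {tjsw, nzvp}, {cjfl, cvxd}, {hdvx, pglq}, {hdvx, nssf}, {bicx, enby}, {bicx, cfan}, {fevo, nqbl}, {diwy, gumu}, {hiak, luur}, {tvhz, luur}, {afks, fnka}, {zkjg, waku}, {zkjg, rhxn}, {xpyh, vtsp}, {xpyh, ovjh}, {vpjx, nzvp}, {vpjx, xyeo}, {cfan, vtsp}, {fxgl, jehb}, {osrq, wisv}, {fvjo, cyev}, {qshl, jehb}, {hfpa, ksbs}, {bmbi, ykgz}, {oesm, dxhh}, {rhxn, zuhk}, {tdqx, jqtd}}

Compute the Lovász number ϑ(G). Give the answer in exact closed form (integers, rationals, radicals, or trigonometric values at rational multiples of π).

Vertex osrq has 2 neighbors: wbiz, wisv.
N(nhiy) = {cyev, dcgg}, |N(nhiy)| = 2.
N(oesm) = {cknu, dxhh}, |N(oesm)| = 2.
Vertex ivsq has 2 neighbors: hebd, pscz.
Regular of degree 2 on 115 vertices: a single 115-cycle (edge-transitive).
Distinct eigenvalues (to 5 d.p.): [2.0, 1.99702, 1.98807, 1.97319, 1.95243, 1.92583, 1.89349, 1.8555, 1.81197, 1.76304, 1.70884, 1.64954, 1.58532, 1.51637, 1.44289, 1.36511, 1.28325, 1.19756, 1.1083, 1.01573, 0.92013, 0.82178, 0.72098, 0.61803, 0.51324, 0.40691, 0.29937, 0.19094, 0.08193, -0.02732, -0.13648, -0.24524, -0.35327, -0.46025, -0.56585, -0.66976, -0.77167, -0.87128, -0.96829, -1.06241, -1.15336, -1.24087, -1.32467, -1.40452, -1.48018, -1.55142, -1.61803, -1.67982, -1.73659, -1.78817, -1.83442, -1.8752, -1.91038, -1.93985, -1.96354, -1.98137, -1.99329, -1.99925].
Lovász (edge-transitive): ϑ = −115·(-2*cos(pi/115))/((2)−(-2*cos(pi/115))) = 115*cos(pi/115)/(cos(pi/115) + 1).
ϑ(G) ≈ 57.4892708.
Lovász sandwich 57 ≤ 115*cos(pi/115)/(cos(pi/115) + 1) ≤ 58: both strict.

115*cos(pi/115)/(cos(pi/115) + 1)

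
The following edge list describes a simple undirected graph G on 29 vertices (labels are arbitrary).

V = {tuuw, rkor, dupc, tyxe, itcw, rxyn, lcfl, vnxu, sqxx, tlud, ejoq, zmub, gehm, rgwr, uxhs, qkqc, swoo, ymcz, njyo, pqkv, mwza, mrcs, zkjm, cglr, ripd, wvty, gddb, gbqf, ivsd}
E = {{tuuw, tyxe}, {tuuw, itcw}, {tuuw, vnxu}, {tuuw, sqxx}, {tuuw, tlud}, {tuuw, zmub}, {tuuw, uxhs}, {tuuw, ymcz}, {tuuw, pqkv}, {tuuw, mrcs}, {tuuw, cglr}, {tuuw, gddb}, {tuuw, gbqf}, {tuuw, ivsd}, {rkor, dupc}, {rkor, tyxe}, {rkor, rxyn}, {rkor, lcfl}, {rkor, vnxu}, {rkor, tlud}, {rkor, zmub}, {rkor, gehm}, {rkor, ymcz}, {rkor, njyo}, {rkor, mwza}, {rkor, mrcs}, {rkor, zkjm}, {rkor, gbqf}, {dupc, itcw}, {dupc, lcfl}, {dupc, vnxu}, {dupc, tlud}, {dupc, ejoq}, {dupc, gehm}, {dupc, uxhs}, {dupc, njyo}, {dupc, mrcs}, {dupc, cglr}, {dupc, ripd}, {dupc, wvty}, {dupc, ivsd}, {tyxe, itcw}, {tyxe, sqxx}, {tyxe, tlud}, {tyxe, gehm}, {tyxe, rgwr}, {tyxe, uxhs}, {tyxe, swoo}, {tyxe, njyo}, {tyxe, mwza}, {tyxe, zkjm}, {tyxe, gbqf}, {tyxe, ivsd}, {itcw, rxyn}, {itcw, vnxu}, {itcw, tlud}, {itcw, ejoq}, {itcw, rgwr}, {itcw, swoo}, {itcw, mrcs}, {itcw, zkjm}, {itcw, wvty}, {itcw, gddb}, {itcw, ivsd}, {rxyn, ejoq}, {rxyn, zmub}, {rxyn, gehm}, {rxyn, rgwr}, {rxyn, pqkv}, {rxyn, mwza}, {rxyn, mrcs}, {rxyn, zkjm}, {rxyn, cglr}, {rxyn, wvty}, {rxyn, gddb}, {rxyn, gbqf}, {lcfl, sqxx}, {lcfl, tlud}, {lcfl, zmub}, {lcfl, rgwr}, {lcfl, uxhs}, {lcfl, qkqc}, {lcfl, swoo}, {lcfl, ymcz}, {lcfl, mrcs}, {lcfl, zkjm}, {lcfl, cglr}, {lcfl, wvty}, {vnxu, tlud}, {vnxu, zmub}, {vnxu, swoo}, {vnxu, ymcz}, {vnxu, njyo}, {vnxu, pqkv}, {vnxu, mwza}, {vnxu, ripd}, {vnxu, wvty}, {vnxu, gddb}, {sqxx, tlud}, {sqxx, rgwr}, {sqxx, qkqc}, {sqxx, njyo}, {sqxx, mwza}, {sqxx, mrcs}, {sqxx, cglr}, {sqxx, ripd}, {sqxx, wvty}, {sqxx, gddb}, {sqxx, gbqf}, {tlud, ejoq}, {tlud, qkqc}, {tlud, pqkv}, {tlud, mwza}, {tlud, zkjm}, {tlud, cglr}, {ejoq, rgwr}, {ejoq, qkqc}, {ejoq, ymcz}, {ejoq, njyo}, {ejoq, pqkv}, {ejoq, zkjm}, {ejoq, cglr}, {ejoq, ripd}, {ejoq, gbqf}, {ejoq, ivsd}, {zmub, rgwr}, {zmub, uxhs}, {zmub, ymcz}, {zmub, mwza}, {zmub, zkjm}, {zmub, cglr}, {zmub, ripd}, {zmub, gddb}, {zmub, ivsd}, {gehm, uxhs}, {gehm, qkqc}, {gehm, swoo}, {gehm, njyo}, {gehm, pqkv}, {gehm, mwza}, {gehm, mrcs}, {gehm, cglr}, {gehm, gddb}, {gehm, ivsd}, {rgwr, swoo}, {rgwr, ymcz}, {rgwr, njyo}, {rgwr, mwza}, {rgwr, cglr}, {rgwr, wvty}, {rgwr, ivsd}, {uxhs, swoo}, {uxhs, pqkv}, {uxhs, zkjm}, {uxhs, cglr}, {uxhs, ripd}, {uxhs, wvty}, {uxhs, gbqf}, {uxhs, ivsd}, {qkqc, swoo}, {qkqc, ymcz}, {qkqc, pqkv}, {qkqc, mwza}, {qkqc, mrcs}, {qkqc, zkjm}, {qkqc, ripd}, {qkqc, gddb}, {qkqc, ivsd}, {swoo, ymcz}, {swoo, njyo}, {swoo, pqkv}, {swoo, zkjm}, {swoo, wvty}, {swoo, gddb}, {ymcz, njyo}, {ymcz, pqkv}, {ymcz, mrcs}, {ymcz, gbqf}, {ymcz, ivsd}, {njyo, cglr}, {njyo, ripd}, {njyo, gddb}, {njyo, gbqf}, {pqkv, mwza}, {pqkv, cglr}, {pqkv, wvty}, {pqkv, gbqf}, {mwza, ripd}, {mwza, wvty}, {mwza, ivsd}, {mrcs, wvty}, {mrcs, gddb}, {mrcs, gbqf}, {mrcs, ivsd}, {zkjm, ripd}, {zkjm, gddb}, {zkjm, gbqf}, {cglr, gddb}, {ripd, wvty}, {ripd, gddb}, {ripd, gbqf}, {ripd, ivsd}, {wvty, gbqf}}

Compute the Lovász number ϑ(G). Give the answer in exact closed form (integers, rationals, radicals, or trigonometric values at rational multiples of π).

Vertex vnxu has 14 neighbors: tuuw, rkor, dupc, itcw, tlud, zmub, swoo, ymcz, njyo, pqkv, mwza, ripd, wvty, gddb.
deg(zkjm) = 14; N(zkjm) = {rkor, tyxe, itcw, rxyn, lcfl, tlud, ejoq, zmub, uxhs, qkqc, swoo, ripd, gddb, gbqf}.
Vertex ymcz has 14 neighbors: tuuw, rkor, lcfl, vnxu, ejoq, zmub, rgwr, qkqc, swoo, njyo, pqkv, mrcs, gbqf, ivsd.
Vertex rkor has 14 neighbors: dupc, tyxe, rxyn, lcfl, vnxu, tlud, zmub, gehm, ymcz, njyo, mwza, mrcs, zkjm, gbqf.
29-vertex 14-regular graph: Paley(29): SR with (k,λ,μ)=(14,6,7).
spec(A) ≈ [14.0, 2.1926, -3.1926] (distinct, 4 d.p.).
ϑ = −N·λ_min/(λ_max−λ_min) = −29·(-sqrt(29)/2 - 1/2)/(14−(-sqrt(29)/2 - 1/2)) = sqrt(29).
≈ 5.3852 (to 4 d.p.).

sqrt(29)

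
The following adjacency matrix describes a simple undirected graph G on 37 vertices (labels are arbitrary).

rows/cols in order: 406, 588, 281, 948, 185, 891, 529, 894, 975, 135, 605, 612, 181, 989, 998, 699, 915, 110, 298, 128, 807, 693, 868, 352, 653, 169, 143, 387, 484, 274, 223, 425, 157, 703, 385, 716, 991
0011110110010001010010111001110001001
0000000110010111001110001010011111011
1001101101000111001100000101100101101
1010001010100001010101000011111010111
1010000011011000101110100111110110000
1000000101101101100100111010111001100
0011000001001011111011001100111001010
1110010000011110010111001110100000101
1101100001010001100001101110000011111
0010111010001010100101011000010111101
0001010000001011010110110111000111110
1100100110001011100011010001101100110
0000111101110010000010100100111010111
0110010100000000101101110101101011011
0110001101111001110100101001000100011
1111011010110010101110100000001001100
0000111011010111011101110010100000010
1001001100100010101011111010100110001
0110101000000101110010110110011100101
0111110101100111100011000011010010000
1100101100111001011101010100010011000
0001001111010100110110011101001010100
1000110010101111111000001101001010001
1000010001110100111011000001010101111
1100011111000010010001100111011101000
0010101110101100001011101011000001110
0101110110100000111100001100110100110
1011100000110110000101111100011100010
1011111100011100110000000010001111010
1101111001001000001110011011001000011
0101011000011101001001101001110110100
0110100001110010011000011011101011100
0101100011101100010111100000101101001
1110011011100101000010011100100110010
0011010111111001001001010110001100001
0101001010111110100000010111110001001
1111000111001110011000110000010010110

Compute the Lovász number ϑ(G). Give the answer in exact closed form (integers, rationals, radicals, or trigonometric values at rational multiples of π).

Vertex 223 has 18 neighbors: 588, 948, 891, 529, 612, 181, 989, 699, 298, 693, 868, 653, 387, 484, 274, 425, 157, 385.
N(612) = {406, 588, 185, 894, 975, 181, 998, 699, 915, 807, 693, 352, 387, 484, 223, 425, 385, 716}, |N(612)| = 18.
deg(975) = 18; N(975) = {406, 588, 948, 185, 135, 612, 699, 915, 693, 868, 653, 169, 143, 157, 703, 385, 716, 991}.
Vertex 484 has 18 neighbors: 406, 281, 948, 185, 891, 529, 894, 612, 181, 989, 915, 110, 143, 223, 425, 157, 703, 716.
deg(v) = 18 for all v (|V|=37); SR(37,18,8,9) — a Paley graph.
spec(A) ≈ [18.0, 2.541, -3.541] (distinct, 3 d.p.).
With N=37: ϑ(G) = 37·(-(-sqrt(37)/2 - 1/2))/(18−(-sqrt(37)/2 - 1/2)) = sqrt(37).
= 6.0827625… (decimal).

sqrt(37)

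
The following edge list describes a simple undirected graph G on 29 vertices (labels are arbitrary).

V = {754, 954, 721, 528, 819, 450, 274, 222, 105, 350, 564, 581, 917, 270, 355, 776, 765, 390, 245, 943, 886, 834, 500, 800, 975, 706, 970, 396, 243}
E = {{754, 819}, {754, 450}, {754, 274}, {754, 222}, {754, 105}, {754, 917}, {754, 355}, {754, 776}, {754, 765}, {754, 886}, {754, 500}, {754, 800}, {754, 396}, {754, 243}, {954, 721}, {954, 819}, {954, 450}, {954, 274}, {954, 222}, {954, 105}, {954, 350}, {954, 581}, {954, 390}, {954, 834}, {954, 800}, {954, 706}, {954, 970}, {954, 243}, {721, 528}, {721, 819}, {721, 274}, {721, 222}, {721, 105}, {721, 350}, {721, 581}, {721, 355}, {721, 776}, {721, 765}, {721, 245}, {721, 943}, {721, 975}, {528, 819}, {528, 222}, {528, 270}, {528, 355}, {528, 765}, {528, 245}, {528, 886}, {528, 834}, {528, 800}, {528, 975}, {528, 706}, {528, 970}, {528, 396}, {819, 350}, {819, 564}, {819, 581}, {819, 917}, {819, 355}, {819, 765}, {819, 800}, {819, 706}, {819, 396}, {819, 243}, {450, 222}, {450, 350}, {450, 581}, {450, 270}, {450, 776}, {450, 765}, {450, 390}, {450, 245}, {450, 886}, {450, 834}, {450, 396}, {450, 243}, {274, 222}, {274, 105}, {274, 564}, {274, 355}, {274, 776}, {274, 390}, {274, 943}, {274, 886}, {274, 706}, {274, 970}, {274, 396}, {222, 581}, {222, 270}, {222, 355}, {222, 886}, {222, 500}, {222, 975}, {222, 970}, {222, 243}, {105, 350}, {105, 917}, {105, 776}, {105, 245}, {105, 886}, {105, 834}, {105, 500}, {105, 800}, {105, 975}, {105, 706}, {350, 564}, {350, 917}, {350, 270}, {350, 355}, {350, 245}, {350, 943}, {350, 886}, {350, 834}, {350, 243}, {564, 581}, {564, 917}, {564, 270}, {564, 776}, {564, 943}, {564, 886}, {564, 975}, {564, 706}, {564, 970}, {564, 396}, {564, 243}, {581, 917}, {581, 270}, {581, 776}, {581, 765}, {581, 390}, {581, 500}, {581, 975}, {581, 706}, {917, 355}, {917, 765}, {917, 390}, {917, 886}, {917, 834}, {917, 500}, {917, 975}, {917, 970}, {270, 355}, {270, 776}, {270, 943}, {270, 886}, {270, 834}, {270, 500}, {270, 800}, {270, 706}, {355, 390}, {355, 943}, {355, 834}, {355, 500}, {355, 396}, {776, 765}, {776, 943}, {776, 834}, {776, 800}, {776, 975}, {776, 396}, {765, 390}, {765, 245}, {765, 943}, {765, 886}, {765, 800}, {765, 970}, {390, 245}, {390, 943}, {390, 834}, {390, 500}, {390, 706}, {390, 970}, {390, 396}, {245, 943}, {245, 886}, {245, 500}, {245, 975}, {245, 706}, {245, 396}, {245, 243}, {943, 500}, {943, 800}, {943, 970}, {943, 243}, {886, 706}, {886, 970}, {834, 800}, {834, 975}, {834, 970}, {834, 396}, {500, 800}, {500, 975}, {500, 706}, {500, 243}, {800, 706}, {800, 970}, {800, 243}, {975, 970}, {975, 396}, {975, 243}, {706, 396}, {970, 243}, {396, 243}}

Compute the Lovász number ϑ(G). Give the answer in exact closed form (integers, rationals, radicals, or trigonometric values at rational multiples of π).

Vertex 243 has 14 neighbors: 754, 954, 819, 450, 222, 350, 564, 245, 943, 500, 800, 975, 970, 396.
Vertex 800 has 14 neighbors: 754, 954, 528, 819, 105, 270, 776, 765, 943, 834, 500, 706, 970, 243.
N(274) = {754, 954, 721, 222, 105, 564, 355, 776, 390, 943, 886, 706, 970, 396}, |N(274)| = 14.
deg(975) = 14; N(975) = {721, 528, 222, 105, 564, 581, 917, 776, 245, 834, 500, 970, 396, 243}.
29-vertex 14-regular graph: SR(29,14,6,7) — a Paley graph.
The 3 distinct eigenvalues: [14.0, 2.193, -3.193].
λ_max=14, λ_min=-sqrt(29)/2 - 1/2; ϑ = −29·λ_min/(λ_max−λ_min) = sqrt(29).
≈ 5.38516 (to 5 d.p.).

sqrt(29)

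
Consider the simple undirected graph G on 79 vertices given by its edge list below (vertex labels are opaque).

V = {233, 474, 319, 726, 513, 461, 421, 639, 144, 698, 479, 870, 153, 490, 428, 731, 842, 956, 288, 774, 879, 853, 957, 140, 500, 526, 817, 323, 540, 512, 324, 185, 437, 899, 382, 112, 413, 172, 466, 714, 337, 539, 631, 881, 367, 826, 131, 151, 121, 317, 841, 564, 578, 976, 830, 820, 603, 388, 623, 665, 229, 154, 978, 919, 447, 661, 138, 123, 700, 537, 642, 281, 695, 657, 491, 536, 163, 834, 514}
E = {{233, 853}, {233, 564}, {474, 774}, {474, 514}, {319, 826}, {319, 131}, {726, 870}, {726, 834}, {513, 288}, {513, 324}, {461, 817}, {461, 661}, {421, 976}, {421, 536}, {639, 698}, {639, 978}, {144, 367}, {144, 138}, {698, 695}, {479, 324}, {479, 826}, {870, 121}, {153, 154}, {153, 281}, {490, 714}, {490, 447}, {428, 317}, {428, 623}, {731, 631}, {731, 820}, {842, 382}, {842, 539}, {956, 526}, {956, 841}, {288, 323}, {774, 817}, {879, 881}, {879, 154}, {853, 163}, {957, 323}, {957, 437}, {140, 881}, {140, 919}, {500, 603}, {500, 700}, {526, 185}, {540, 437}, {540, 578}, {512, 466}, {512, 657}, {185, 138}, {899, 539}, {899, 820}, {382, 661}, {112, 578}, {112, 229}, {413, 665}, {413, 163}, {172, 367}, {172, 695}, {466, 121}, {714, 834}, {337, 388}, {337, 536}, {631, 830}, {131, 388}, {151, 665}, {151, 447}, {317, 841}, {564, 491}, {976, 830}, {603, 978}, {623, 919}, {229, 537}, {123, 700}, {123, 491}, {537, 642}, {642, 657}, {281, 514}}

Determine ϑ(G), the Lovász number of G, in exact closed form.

79*cos(pi/79)/(cos(pi/79) + 1)

N(490) = {714, 447}, |N(490)| = 2.
deg(466) = 2; N(466) = {512, 121}.
N(500) = {603, 700}, |N(500)| = 2.
deg(512) = 2; N(512) = {466, 657}.
Every vertex has degree 2 (N=79); connected 2-regular on 79 ⇒ C_{79}.
Distinct eigenvalues (to 5 d.p.): [2.0, 1.99368, 1.97475, 1.94334, 1.89964, 1.84393, 1.77657, 1.69797, 1.60863, 1.50913, 1.40008, 1.28219, 1.15618, 1.02287, 0.88309, 0.73773, 0.5877, 0.43396, 0.27747, 0.11923, -0.03976, -0.19851, -0.356, -0.51123, -0.66324, -0.81105, -0.95374, -1.09039, -1.22015, -1.3422, -1.45576, -1.56011, -1.65461, -1.73864, -1.81168, -1.87327, -1.92301, -1.96059, -1.98578, -1.99842].
Lovász: ϑ = −79(-2*cos(pi/79))/(2+-(-1)*2*cos(pi/79)) = 79*cos(pi/79)/(cos(pi/79) + 1).
= 39.484379420… (decimal).
39 ≤ 79*cos(pi/79)/(cos(pi/79) + 1) ≤ 40: both strict.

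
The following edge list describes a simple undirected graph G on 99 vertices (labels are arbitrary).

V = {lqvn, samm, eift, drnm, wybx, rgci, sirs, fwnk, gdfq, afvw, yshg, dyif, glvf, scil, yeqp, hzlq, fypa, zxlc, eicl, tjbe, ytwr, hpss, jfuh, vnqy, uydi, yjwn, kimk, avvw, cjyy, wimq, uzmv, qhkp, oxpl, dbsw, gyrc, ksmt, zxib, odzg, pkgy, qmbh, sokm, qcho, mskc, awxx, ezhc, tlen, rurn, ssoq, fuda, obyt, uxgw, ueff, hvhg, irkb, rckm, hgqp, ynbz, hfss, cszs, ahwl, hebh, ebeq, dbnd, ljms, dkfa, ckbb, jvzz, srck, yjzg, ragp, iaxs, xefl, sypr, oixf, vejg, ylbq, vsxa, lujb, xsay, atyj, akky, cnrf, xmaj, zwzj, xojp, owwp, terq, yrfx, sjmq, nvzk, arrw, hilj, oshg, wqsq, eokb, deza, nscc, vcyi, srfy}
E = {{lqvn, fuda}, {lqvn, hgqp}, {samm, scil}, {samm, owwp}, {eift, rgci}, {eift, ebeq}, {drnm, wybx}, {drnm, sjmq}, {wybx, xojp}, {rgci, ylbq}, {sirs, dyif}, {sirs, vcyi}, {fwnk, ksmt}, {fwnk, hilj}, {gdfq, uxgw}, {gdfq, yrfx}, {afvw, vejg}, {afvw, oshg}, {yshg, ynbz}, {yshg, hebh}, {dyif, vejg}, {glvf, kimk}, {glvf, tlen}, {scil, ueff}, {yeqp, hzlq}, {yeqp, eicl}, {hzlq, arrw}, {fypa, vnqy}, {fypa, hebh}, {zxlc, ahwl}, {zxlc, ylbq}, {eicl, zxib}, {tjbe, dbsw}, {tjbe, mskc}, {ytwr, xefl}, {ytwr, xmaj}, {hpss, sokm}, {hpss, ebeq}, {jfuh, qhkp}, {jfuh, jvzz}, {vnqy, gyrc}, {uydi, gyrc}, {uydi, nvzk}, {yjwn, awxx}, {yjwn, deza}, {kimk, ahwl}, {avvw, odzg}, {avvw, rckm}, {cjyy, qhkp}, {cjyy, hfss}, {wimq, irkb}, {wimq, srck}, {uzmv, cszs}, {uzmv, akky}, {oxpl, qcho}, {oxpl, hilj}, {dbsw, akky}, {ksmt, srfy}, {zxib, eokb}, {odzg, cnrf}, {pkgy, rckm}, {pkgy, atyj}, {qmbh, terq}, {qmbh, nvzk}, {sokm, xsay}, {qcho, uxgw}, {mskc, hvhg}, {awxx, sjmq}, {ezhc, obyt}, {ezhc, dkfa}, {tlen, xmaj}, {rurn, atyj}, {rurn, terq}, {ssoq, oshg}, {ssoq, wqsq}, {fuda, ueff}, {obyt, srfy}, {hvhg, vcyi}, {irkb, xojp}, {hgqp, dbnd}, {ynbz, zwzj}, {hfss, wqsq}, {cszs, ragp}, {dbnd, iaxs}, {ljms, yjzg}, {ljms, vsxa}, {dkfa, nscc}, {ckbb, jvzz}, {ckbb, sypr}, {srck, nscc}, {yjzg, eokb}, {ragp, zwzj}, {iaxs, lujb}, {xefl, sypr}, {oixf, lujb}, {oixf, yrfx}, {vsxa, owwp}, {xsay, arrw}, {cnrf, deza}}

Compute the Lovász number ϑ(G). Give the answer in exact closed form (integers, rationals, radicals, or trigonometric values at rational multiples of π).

99*cos(pi/99)/(cos(pi/99) + 1)

deg(xsay) = 2; N(xsay) = {sokm, arrw}.
N(uydi) = {gyrc, nvzk}, |N(uydi)| = 2.
deg(uxgw) = 2; N(uxgw) = {gdfq, qcho}.
Vertex yshg has 2 neighbors: ynbz, hebh.
G on 99 vertices is 2-regular; connected 2-regular on 99 ⇒ C_{99}.
spec(A) ≈ [2.0, 1.996, 1.984, 1.964, 1.936, 1.9, 1.857, 1.806, 1.748, 1.683, 1.611, 1.532, 1.447, 1.357, 1.261, 1.16, 1.054, 0.945, 0.831, 0.714, 0.594, 0.472, 0.347, 0.222, 0.095, -0.032, -0.158, -0.285, -0.41, -0.533, -0.654, -0.773, -0.888, -1.0, -1.108, -1.211, -1.31, -1.403, -1.491, -1.572, -1.647, -1.716, -1.778, -1.832, -1.879, -1.919, -1.951, -1.975, -1.991, -1.999] (distinct, 3 d.p.).
Lovász: ϑ = −99(-2*cos(pi/99))/(2+-(-1)*2*cos(pi/99)) = 99*cos(pi/99)/(cos(pi/99) + 1).
≈ 49.487536287 (to 9 d.p.).
Lovász sandwich 49 ≤ 99*cos(pi/99)/(cos(pi/99) + 1) ≤ 50: both strict.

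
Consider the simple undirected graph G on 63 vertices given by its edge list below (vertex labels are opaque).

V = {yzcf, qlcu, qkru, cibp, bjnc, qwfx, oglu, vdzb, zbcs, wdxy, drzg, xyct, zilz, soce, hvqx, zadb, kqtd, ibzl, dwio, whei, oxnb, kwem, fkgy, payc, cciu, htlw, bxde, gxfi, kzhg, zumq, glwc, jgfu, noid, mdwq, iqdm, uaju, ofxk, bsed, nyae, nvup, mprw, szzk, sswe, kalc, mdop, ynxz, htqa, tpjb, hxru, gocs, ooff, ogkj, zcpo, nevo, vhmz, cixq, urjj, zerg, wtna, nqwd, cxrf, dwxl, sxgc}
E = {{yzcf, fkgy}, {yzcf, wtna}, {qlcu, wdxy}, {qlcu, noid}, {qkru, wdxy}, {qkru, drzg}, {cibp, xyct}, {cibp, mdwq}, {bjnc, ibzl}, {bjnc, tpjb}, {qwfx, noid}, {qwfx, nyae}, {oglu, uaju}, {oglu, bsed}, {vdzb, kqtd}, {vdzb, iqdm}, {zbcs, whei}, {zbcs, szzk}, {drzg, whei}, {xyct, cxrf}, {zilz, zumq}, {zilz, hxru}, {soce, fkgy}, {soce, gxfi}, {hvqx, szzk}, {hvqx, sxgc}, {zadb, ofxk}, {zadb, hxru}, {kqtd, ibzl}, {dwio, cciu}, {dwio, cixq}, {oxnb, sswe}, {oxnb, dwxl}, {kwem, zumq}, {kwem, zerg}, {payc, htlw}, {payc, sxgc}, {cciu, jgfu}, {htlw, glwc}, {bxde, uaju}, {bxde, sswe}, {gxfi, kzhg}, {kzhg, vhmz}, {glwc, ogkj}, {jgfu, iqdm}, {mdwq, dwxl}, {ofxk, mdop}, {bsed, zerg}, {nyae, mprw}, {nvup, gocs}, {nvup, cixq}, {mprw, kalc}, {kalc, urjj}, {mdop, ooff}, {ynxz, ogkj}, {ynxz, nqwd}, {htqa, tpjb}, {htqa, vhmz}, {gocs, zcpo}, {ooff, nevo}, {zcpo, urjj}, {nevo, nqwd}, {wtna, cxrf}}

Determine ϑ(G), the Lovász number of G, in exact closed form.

63*cos(pi/63)/(cos(pi/63) + 1)

deg(cciu) = 2; N(cciu) = {dwio, jgfu}.
N(uaju) = {oglu, bxde}, |N(uaju)| = 2.
Vertex kalc has 2 neighbors: mprw, urjj.
N(nqwd) = {ynxz, nevo}, |N(nqwd)| = 2.
2-regular, N=63; connected 2-regular on 63 ⇒ C_{63}.
spec(A) ≈ [2.0, 1.99, 1.96, 1.911, 1.843, 1.756, 1.652, 1.532, 1.396, 1.247, 1.085, 0.912, 0.731, 0.542, 0.347, 0.149, -0.05, -0.249, -0.445, -0.637, -0.823, -1.0, -1.167, -1.323, -1.466, -1.594, -1.707, -1.802, -1.879, -1.938, -1.978, -1.998] (distinct, 3 d.p.).
Lovász (edge-transitive): ϑ = −63·(-2*cos(pi/63))/((2)−(-2*cos(pi/63))) = 63*cos(pi/63)/(cos(pi/63) + 1).
= 31.48040933… (decimal).
Lovász sandwich 31 ≤ 63*cos(pi/63)/(cos(pi/63) + 1) ≤ 32: both strict.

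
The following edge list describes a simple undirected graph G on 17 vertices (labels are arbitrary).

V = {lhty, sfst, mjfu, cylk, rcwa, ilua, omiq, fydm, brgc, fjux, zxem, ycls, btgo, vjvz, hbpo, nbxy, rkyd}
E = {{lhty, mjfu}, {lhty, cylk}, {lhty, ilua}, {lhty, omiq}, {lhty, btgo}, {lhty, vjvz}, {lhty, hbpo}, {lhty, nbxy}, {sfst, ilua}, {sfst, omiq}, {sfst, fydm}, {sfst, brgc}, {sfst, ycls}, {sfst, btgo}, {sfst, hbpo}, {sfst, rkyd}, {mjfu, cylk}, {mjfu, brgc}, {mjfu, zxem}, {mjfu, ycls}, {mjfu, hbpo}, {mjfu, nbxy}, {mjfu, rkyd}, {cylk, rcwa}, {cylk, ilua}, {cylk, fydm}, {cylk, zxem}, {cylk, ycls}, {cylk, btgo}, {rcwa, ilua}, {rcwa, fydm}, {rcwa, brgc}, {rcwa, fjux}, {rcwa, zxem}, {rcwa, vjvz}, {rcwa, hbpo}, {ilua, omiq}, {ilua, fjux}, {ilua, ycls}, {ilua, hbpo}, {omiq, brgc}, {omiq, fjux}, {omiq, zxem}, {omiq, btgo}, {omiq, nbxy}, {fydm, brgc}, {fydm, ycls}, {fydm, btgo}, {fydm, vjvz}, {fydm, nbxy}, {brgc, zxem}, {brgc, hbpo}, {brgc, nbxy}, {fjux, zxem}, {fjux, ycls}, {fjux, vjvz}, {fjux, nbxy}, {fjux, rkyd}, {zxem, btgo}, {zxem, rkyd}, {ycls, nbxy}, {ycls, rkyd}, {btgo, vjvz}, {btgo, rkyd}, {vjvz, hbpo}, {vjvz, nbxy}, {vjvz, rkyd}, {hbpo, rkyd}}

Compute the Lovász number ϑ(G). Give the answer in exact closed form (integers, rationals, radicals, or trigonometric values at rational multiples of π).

sqrt(17)

deg(ycls) = 8; N(ycls) = {sfst, mjfu, cylk, ilua, fydm, fjux, nbxy, rkyd}.
Vertex ilua has 8 neighbors: lhty, sfst, cylk, rcwa, omiq, fjux, ycls, hbpo.
N(omiq) = {lhty, sfst, ilua, brgc, fjux, zxem, btgo, nbxy}, |N(omiq)| = 8.
Vertex nbxy has 8 neighbors: lhty, mjfu, omiq, fydm, brgc, fjux, ycls, vjvz.
deg(v) = 8 for all v (|V|=17); SR(17,8,3,4) — a Paley graph.
A has 3 distinct eigenvalues ≈ [8.0, 1.5616, -2.5616].
ϑ = −N·λ_min/(λ_max−λ_min) = −17·(-sqrt(17)/2 - 1/2)/(8−(-sqrt(17)/2 - 1/2)) = sqrt(17).
≈ 4.1231056 (to 7 d.p.).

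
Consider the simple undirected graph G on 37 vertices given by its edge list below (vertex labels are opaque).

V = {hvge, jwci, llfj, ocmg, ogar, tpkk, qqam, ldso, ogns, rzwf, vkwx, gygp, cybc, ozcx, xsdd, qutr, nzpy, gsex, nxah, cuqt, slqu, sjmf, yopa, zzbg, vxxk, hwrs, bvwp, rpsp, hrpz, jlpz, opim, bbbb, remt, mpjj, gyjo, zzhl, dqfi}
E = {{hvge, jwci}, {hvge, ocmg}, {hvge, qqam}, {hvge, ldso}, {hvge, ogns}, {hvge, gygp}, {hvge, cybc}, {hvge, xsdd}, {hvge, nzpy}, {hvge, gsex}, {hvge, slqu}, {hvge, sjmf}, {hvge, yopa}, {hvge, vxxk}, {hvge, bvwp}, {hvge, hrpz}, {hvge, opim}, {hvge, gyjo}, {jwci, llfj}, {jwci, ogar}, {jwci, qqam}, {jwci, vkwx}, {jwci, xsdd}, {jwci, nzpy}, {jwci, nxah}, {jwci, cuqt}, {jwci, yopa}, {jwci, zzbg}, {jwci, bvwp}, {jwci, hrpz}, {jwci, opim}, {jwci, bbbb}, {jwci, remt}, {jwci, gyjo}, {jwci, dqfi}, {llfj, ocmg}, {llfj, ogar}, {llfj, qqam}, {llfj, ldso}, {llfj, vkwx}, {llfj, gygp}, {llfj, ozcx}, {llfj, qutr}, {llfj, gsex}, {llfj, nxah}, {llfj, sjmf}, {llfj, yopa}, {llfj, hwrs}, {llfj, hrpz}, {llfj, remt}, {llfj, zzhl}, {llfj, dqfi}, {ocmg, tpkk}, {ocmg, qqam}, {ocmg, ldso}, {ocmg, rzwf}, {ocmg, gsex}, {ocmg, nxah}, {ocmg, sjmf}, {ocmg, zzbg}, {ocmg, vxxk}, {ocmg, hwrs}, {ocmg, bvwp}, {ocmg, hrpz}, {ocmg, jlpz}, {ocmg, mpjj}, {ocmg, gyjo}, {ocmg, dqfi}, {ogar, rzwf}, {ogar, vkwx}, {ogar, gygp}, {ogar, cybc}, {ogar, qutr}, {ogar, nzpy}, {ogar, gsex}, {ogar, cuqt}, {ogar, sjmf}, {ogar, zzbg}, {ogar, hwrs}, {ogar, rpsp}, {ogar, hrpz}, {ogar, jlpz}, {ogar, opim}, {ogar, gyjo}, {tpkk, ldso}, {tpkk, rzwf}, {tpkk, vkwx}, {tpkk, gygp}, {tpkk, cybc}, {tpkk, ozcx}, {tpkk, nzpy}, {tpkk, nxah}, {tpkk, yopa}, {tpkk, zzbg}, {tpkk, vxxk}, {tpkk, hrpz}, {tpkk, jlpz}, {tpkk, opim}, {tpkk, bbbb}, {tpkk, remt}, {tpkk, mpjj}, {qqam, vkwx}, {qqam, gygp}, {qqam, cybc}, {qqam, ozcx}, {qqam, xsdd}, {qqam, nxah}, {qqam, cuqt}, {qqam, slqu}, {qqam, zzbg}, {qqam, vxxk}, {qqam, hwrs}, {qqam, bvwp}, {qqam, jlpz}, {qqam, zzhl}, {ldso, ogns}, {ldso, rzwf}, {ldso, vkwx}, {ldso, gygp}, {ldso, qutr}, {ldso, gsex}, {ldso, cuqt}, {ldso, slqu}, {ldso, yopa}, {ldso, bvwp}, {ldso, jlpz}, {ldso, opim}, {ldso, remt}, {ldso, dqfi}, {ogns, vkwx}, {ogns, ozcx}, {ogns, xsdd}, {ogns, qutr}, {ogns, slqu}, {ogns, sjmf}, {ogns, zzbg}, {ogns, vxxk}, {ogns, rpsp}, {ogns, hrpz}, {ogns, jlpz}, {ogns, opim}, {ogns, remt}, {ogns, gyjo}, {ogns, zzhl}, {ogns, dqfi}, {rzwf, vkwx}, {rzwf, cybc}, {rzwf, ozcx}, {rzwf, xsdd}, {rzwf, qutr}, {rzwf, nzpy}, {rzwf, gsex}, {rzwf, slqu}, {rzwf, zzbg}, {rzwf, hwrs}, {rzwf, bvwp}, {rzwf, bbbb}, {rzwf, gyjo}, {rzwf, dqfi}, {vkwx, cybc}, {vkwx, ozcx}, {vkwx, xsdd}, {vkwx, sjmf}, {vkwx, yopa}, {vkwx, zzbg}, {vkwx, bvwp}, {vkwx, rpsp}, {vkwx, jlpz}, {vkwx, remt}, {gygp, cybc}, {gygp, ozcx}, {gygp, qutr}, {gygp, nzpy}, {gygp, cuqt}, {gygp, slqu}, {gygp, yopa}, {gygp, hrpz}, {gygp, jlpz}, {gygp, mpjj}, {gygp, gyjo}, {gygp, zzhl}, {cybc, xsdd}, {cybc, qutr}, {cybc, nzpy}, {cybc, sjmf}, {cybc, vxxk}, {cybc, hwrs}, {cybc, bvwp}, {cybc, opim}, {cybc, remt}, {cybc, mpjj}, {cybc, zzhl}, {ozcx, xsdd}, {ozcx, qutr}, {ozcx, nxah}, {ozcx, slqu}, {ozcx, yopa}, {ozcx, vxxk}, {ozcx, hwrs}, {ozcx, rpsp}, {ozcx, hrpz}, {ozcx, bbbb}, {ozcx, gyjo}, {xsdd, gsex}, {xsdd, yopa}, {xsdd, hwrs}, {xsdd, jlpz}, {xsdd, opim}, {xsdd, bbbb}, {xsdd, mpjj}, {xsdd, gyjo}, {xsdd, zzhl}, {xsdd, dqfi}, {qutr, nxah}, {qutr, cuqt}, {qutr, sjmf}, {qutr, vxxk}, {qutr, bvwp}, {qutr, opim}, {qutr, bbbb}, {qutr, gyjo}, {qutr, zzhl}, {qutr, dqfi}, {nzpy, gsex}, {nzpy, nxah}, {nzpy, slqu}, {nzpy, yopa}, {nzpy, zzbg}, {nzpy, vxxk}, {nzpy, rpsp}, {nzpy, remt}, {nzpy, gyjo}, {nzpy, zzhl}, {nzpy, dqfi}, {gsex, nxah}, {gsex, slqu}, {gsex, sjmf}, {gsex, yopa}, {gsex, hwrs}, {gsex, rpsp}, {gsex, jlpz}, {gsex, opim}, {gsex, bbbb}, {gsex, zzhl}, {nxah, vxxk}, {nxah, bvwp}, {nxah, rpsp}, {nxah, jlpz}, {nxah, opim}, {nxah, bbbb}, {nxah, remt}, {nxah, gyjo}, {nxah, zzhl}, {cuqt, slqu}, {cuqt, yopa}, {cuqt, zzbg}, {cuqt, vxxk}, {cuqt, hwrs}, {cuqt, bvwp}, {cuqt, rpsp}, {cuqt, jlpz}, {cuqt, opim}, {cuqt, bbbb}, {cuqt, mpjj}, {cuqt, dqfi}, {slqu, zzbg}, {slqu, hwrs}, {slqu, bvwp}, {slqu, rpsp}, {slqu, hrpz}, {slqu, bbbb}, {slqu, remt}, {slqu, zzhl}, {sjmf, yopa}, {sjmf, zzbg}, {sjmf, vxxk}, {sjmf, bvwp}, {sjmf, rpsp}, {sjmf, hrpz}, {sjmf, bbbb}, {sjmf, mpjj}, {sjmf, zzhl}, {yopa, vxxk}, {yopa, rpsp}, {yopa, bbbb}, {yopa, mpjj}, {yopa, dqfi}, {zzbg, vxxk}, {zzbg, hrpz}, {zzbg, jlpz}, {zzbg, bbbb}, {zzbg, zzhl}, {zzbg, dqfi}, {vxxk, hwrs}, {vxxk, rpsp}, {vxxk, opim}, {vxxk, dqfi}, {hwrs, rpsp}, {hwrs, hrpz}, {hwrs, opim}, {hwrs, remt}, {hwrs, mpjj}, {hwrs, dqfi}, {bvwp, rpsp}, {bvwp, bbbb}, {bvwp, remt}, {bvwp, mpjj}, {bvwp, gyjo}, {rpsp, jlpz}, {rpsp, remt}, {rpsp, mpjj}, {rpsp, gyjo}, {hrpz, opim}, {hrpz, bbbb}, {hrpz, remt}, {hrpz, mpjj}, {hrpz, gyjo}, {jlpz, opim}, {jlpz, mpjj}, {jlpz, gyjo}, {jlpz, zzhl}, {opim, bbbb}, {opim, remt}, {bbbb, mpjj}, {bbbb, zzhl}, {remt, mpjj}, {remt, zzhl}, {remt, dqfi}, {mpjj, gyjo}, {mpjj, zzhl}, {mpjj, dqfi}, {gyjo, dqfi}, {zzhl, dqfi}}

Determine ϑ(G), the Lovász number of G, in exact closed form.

sqrt(37)

Vertex hwrs has 18 neighbors: llfj, ocmg, ogar, qqam, rzwf, cybc, ozcx, xsdd, gsex, cuqt, slqu, vxxk, rpsp, hrpz, opim, remt, mpjj, dqfi.
Vertex mpjj has 18 neighbors: ocmg, tpkk, gygp, cybc, xsdd, cuqt, sjmf, yopa, hwrs, bvwp, rpsp, hrpz, jlpz, bbbb, remt, gyjo, zzhl, dqfi.
N(gsex) = {hvge, llfj, ocmg, ogar, ldso, rzwf, xsdd, nzpy, nxah, slqu, sjmf, yopa, hwrs, rpsp, jlpz, opim, bbbb, zzhl}, |N(gsex)| = 18.
N(dqfi) = {jwci, llfj, ocmg, ldso, ogns, rzwf, xsdd, qutr, nzpy, cuqt, yopa, zzbg, vxxk, hwrs, remt, mpjj, gyjo, zzhl}, |N(dqfi)| = 18.
Every vertex has degree 18 (N=37); SR(37,18,8,9) — a Paley graph.
The 3 distinct eigenvalues: [18.0, 2.541381, -3.541381].
Lovász: ϑ = −37(-sqrt(37)/2 - 1/2)/(18+-(-sqrt(37)/2 - 1/2)) = sqrt(37).
= 6.0828… (decimal).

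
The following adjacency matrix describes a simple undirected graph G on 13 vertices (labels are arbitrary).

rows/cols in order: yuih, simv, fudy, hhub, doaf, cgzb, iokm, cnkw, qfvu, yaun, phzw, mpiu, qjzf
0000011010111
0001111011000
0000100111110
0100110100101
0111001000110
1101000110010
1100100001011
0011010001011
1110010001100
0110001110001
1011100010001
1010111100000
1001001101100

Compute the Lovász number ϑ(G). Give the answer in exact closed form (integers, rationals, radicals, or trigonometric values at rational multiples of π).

sqrt(13)

N(iokm) = {yuih, simv, doaf, yaun, mpiu, qjzf}, |N(iokm)| = 6.
Vertex qfvu has 6 neighbors: yuih, simv, fudy, cgzb, yaun, phzw.
Vertex phzw has 6 neighbors: yuih, fudy, hhub, doaf, qfvu, qjzf.
N(qjzf) = {yuih, hhub, iokm, cnkw, yaun, phzw}, |N(qjzf)| = 6.
deg(v) = 6 for all v (|V|=13); SR(13,6,2,3) — a Paley graph.
A has 3 distinct eigenvalues ≈ [6.0, 1.3028, -2.3028].
−13·(-sqrt(13)/2 - 1/2) / ((6)−(-sqrt(13)/2 - 1/2)) = sqrt(13) = ϑ(G).
= 3.60555… (decimal).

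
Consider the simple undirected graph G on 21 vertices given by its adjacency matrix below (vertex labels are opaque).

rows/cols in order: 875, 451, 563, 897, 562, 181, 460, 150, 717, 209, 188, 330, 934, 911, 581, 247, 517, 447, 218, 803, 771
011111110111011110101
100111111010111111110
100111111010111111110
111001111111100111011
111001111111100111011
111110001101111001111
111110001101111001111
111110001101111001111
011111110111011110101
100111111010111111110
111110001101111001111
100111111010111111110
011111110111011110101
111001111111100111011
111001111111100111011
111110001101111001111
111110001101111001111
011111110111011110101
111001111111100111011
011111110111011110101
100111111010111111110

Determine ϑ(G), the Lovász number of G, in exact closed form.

6

deg(771) = 16; N(771) = {875, 897, 562, 181, 460, 150, 717, 188, 934, 911, 581, 247, 517, 447, 218, 803}.
Vertex 875 has 16 neighbors: 451, 563, 897, 562, 181, 460, 150, 209, 188, 330, 911, 581, 247, 517, 218, 771.
Vertex 562 has 16 neighbors: 875, 451, 563, 181, 460, 150, 717, 209, 188, 330, 934, 247, 517, 447, 803, 771.
deg(517) = 15; N(517) = {875, 451, 563, 897, 562, 717, 209, 330, 934, 911, 581, 447, 218, 803, 771}.
G = K_{6,5,5,5}: α = 6 = χ(Ḡ), so ϑ = 6.
= 6.000000000… (decimal).
Lovász sandwich 6 ≤ 6 ≤ 6: collapsed.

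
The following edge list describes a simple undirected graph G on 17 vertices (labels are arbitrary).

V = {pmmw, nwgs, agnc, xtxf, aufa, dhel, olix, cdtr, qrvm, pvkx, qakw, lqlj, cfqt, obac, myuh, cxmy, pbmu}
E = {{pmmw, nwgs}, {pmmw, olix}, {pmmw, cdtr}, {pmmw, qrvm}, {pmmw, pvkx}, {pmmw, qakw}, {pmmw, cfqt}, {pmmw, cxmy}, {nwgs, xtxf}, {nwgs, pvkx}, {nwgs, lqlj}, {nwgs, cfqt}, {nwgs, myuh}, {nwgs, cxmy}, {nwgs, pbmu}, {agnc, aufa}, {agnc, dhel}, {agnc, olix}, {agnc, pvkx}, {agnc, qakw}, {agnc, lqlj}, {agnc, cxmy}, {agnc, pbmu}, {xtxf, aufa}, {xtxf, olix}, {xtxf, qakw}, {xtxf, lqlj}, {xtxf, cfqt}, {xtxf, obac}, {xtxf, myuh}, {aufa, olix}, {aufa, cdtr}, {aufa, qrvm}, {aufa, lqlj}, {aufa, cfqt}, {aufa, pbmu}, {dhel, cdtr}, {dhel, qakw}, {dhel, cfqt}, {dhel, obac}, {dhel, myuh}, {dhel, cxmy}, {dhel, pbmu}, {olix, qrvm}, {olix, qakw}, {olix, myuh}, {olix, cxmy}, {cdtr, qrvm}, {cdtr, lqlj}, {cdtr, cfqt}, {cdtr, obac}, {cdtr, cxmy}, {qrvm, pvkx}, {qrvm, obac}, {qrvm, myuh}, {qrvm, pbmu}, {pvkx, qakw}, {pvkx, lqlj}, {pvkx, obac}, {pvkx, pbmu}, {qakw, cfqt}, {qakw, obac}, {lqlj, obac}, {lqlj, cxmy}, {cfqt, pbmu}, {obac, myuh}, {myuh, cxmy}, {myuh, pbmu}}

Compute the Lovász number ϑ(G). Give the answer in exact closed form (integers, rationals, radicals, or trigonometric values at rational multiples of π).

Vertex nwgs has 8 neighbors: pmmw, xtxf, pvkx, lqlj, cfqt, myuh, cxmy, pbmu.
N(qakw) = {pmmw, agnc, xtxf, dhel, olix, pvkx, cfqt, obac}, |N(qakw)| = 8.
Vertex olix has 8 neighbors: pmmw, agnc, xtxf, aufa, qrvm, qakw, myuh, cxmy.
Vertex cfqt has 8 neighbors: pmmw, nwgs, xtxf, aufa, dhel, cdtr, qakw, pbmu.
17-vertex 8-regular graph: Paley(17): SR with (k,λ,μ)=(8,3,4).
A has 3 distinct eigenvalues ≈ [8.0, 1.561553, -2.561553].
ϑ = −N·λ_min/(λ_max−λ_min) = −17·(-sqrt(17)/2 - 1/2)/(8−(-sqrt(17)/2 - 1/2)) = sqrt(17).
= 4.12311… (decimal).

sqrt(17)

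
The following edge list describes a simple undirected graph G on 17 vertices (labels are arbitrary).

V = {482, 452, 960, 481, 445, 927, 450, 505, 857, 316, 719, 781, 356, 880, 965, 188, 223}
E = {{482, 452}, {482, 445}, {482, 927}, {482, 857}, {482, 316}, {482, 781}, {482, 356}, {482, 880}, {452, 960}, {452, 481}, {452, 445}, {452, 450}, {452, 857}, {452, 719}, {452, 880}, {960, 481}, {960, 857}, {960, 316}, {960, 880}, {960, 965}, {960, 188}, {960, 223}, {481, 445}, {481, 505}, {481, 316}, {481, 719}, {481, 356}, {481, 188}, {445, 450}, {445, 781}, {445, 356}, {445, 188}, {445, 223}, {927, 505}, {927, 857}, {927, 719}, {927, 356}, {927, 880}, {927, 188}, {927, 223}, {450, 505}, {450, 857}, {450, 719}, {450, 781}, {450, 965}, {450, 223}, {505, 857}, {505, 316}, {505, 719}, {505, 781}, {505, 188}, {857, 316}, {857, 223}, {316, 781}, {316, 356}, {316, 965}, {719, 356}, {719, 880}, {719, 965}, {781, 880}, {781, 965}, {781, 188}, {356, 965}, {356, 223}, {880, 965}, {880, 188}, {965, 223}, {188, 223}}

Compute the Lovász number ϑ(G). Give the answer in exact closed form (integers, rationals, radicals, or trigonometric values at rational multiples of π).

N(223) = {960, 445, 927, 450, 857, 356, 965, 188}, |N(223)| = 8.
Vertex 316 has 8 neighbors: 482, 960, 481, 505, 857, 781, 356, 965.
deg(781) = 8; N(781) = {482, 445, 450, 505, 316, 880, 965, 188}.
N(356) = {482, 481, 445, 927, 316, 719, 965, 223}, |N(356)| = 8.
Regular of degree 8 on 17 vertices: SR(17,8,3,4) — a Paley graph.
A has 3 distinct eigenvalues ≈ [8.0, 1.5616, -2.5616].
Lovász: ϑ = −17(-sqrt(17)/2 - 1/2)/(8+-(-sqrt(17)/2 - 1/2)) = sqrt(17).
Numerically 4.1231.

sqrt(17)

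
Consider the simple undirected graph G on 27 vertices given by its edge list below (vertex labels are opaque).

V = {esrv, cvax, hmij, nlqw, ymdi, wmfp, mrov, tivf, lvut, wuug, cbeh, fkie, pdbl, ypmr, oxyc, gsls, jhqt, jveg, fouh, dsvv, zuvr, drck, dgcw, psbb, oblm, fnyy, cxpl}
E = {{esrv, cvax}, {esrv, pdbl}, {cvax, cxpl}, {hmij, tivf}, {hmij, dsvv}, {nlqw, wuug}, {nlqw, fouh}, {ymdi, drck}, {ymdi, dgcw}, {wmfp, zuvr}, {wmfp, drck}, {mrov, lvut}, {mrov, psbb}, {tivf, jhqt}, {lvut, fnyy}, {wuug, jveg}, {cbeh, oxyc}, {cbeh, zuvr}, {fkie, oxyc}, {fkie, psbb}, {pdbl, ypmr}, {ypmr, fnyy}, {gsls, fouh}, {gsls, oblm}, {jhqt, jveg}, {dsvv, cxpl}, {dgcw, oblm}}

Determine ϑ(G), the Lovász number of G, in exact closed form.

27*cos(pi/27)/(cos(pi/27) + 1)

deg(psbb) = 2; N(psbb) = {mrov, fkie}.
Vertex fouh has 2 neighbors: nlqw, gsls.
deg(ymdi) = 2; N(ymdi) = {drck, dgcw}.
Vertex mrov has 2 neighbors: lvut, psbb.
2-regular, N=27; the odd cycle C_{27}.
Distinct eigenvalues (to 3 d.p.): [2.0, 1.946, 1.787, 1.532, 1.194, 0.792, 0.347, -0.116, -0.574, -1.0, -1.372, -1.671, -1.879, -1.986].
Lovász: ϑ = −27(-2*cos(pi/27))/(2+-(-1)*2*cos(pi/27)) = 27*cos(pi/27)/(cos(pi/27) + 1).
ϑ(G) ≈ 13.45420409.
Check 13 ≤ 27*cos(pi/27)/(cos(pi/27) + 1) ≤ 14: both strict.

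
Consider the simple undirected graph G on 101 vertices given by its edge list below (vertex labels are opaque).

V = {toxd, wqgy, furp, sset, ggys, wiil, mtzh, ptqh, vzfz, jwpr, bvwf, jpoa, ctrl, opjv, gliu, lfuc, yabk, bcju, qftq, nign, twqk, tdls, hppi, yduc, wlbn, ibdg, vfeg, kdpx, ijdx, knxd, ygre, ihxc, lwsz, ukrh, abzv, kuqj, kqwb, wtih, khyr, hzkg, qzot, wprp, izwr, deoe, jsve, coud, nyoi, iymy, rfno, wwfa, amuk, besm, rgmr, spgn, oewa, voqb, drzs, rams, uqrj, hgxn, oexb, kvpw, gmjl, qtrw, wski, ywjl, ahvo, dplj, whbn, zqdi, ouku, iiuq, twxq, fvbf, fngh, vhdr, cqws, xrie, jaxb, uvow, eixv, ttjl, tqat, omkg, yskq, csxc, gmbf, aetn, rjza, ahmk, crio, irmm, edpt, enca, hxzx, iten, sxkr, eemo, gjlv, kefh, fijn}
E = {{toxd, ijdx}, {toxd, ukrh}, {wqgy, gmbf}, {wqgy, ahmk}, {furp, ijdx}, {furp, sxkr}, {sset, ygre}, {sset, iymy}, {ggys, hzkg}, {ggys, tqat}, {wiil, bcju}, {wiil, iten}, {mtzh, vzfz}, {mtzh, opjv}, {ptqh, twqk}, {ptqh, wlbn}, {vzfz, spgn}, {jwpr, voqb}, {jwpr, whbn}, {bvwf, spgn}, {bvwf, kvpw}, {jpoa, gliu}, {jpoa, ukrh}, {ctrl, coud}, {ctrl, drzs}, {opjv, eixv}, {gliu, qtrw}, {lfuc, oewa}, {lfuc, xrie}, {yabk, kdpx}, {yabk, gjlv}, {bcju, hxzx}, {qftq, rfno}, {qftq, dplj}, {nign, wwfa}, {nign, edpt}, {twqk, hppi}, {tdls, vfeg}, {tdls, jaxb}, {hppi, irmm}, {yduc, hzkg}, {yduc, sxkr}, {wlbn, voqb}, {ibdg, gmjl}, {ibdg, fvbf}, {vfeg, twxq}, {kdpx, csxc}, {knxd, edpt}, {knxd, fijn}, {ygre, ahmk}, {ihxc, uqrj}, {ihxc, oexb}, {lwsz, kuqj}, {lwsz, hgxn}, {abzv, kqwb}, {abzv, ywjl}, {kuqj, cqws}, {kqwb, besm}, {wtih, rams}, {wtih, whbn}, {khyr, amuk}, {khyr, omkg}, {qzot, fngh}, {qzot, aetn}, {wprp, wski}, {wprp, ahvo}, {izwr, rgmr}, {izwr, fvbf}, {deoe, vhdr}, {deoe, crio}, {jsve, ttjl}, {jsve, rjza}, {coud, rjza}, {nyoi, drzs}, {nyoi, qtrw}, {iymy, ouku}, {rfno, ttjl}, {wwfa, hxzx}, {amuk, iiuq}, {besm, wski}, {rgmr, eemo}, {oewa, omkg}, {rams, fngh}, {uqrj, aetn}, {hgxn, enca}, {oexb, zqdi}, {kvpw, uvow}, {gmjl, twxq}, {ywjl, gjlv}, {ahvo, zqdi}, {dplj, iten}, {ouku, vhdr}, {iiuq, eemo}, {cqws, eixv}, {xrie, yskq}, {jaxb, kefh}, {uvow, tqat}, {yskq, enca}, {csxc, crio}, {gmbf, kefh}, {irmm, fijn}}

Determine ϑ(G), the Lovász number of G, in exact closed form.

N(kuqj) = {lwsz, cqws}, |N(kuqj)| = 2.
N(ttjl) = {jsve, rfno}, |N(ttjl)| = 2.
N(gliu) = {jpoa, qtrw}, |N(gliu)| = 2.
Vertex ibdg has 2 neighbors: gmjl, fvbf.
G on 101 vertices is 2-regular; connected 2-regular on 101 ⇒ C_{101}.
spec(A) ≈ [2.0, 1.99613, 1.98454, 1.96527, 1.9384, 1.90403, 1.86229, 1.81335, 1.75739, 1.69463, 1.62532, 1.54971, 1.46812, 1.38084, 1.28822, 1.19062, 1.08841, 0.98199, 0.87177, 0.75818, 0.64165, 0.52264, 0.40161, 0.27903, 0.15537, 0.0311, -0.09328, -0.2173, -0.34049, -0.46235, -0.58243, -0.70025, -0.81537, -0.92733, -1.0357, -1.14006, -1.24002, -1.33518, -1.42517, -1.50965, -1.58828, -1.66078, -1.72684, -1.78623, -1.83871, -1.88407, -1.92214, -1.95278, -1.97586, -1.9913, -1.99903] (distinct, 5 d.p.).
−101·(-2*cos(pi/101)) / ((2)−(-2*cos(pi/101))) = 101*cos(pi/101)/(cos(pi/101) + 1) = ϑ(G).
≈ 50.4877832 (to 7 d.p.).
50 ≤ 101*cos(pi/101)/(cos(pi/101) + 1) ≤ 51: both strict.

101*cos(pi/101)/(cos(pi/101) + 1)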